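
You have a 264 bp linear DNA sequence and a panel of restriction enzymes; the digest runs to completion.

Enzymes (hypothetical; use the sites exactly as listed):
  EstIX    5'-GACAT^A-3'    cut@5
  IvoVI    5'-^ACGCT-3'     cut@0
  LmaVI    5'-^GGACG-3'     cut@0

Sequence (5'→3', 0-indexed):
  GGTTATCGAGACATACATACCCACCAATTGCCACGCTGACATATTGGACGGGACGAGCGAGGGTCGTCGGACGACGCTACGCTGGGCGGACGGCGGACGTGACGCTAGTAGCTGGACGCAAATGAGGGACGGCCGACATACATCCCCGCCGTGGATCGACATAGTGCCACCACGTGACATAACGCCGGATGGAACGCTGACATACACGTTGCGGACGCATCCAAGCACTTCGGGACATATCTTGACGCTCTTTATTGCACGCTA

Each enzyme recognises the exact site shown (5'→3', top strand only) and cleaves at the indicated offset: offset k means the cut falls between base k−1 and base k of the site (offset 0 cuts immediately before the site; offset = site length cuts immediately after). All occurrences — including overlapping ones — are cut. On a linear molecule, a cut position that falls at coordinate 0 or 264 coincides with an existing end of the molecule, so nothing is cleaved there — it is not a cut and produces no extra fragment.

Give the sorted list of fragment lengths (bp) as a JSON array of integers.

Site scan:
  EstIX (GACATA, off=5): starts [9, 37, 134, 157, 175, 198, 233] → cuts [14, 42, 139, 162, 180, 203, 238]
  IvoVI (ACGCT, off=0): starts [32, 73, 78, 101, 193, 244, 258] → cuts [32, 73, 78, 101, 193, 244, 258]
  LmaVI (GGACG, off=0): starts [45, 50, 68, 87, 94, 113, 126, 212] → cuts [45, 50, 68, 87, 94, 113, 126, 212]

Pooled cuts: [14, 32, 42, 45, 50, 68, 73, 78, 87, 94, 101, 113, 126, 139, 162, 180, 193, 203, 212, 238, 244, 258]

Fragment lengths:
  [0,14): 14 bp
  [14,32): 18 bp
  [32,42): 10 bp
  [42,45): 3 bp
  [45,50): 5 bp
  [50,68): 18 bp
  [68,73): 5 bp
  [73,78): 5 bp
  [78,87): 9 bp
  [87,94): 7 bp
  [94,101): 7 bp
  [101,113): 12 bp
  [113,126): 13 bp
  [126,139): 13 bp
  [139,162): 23 bp
  [162,180): 18 bp
  [180,193): 13 bp
  [193,203): 10 bp
  [203,212): 9 bp
  [212,238): 26 bp
  [238,244): 6 bp
  [244,258): 14 bp
  [258,264): 6 bp

[3,5,5,5,6,6,7,7,9,9,10,10,12,13,13,13,14,14,18,18,18,23,26]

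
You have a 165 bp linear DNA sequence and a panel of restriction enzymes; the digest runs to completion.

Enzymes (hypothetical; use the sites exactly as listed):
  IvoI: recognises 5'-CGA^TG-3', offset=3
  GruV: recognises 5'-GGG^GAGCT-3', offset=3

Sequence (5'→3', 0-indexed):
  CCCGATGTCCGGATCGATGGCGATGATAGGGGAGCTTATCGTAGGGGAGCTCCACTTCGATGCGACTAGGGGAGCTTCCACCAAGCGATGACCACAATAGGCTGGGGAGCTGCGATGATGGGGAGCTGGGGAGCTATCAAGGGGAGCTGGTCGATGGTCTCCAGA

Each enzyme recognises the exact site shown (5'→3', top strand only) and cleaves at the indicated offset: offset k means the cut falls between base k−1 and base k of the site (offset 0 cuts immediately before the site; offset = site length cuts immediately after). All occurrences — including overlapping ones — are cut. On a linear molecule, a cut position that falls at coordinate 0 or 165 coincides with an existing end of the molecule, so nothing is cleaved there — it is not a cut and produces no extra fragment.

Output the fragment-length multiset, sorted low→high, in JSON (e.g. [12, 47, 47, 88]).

[5,6,7,8,8,9,11,11,11,12,13,14,15,17,18]

Site scan:
  IvoI CGATG/3: at [2, 14, 20, 57, 85, 112, 151] ⇒ [5, 17, 23, 60, 88, 115, 154]
  GruV GGGGAGCT/3: at [28, 43, 68, 103, 119, 127, 140] ⇒ [31, 46, 71, 106, 122, 130, 143]

All cut coordinates (distinct, sorted): [5, 17, 23, 31, 46, 60, 71, 88, 106, 115, 122, 130, 143, 154]

Fragment lengths:
  [0,5): 5 bp
  [5,17): 12 bp
  [17,23): 6 bp
  [23,31): 8 bp
  [31,46): 15 bp
  [46,60): 14 bp
  [60,71): 11 bp
  [71,88): 17 bp
  [88,106): 18 bp
  [106,115): 9 bp
  [115,122): 7 bp
  [122,130): 8 bp
  [130,143): 13 bp
  [143,154): 11 bp
  [154,165): 11 bp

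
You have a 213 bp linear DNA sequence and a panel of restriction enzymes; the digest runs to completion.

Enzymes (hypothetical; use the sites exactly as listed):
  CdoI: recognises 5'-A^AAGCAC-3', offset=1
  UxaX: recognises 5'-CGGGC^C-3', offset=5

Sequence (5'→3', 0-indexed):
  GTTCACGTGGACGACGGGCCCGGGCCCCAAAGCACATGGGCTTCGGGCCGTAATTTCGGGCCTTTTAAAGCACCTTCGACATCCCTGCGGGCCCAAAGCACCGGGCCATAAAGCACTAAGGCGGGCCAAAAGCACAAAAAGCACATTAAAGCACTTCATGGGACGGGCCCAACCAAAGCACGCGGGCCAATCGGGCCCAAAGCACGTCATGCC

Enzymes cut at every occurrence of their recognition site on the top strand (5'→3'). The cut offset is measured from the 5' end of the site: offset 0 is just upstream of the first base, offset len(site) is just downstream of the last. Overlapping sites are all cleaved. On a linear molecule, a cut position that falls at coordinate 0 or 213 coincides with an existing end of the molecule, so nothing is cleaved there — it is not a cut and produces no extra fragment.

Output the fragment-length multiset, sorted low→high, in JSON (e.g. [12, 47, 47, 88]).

Scan for sites:
  CdoI AAAGCAC/1: at [28, 66, 94, 109, 128, 137, 147, 174, 198] ⇒ [29, 67, 95, 110, 129, 138, 148, 175, 199]
  UxaX CGGGCC/5: at [14, 20, 43, 56, 87, 101, 121, 163, 182, 191] ⇒ [19, 25, 48, 61, 92, 106, 126, 168, 187, 196]

All cut coordinates (distinct, sorted): [19, 25, 29, 48, 61, 67, 92, 95, 106, 110, 126, 129, 138, 148, 168, 175, 187, 196, 199]

Fragments:
  [0,19): 19 bp
  [19,25): 6 bp
  [25,29): 4 bp
  [29,48): 19 bp
  [48,61): 13 bp
  [61,67): 6 bp
  [67,92): 25 bp
  [92,95): 3 bp
  [95,106): 11 bp
  [106,110): 4 bp
  [110,126): 16 bp
  [126,129): 3 bp
  [129,138): 9 bp
  [138,148): 10 bp
  [148,168): 20 bp
  [168,175): 7 bp
  [175,187): 12 bp
  [187,196): 9 bp
  [196,199): 3 bp
  [199,213): 14 bp

[3,3,3,4,4,6,6,7,9,9,10,11,12,13,14,16,19,19,20,25]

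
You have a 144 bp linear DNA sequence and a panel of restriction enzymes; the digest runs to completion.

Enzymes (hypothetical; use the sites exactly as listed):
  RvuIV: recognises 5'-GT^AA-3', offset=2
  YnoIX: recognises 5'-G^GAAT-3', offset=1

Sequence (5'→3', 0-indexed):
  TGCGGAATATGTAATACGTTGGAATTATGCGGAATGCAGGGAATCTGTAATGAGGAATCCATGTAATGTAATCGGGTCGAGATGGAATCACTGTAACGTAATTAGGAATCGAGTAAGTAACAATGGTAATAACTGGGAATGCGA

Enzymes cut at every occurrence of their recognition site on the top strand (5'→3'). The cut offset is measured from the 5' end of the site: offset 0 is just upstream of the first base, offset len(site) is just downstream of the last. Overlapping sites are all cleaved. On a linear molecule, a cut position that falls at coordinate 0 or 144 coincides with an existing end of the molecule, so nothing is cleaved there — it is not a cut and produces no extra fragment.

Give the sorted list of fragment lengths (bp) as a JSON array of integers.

Per-enzyme occurrences:
  RvuIV GTAA/2: at [10, 46, 62, 67, 92, 97, 112, 116, 125] ⇒ [12, 48, 64, 69, 94, 99, 114, 118, 127]
  YnoIX GGAAT/1: at [3, 20, 30, 39, 53, 83, 104, 135] ⇒ [4, 21, 31, 40, 54, 84, 105, 136]

Pooled cuts: [4, 12, 21, 31, 40, 48, 54, 64, 69, 84, 94, 99, 105, 114, 118, 127, 136]

Fragment lengths:
  [0,4): 4 bp
  [4,12): 8 bp
  [12,21): 9 bp
  [21,31): 10 bp
  [31,40): 9 bp
  [40,48): 8 bp
  [48,54): 6 bp
  [54,64): 10 bp
  [64,69): 5 bp
  [69,84): 15 bp
  [84,94): 10 bp
  [94,99): 5 bp
  [99,105): 6 bp
  [105,114): 9 bp
  [114,118): 4 bp
  [118,127): 9 bp
  [127,136): 9 bp
  [136,144): 8 bp

[4,4,5,5,6,6,8,8,8,9,9,9,9,9,10,10,10,15]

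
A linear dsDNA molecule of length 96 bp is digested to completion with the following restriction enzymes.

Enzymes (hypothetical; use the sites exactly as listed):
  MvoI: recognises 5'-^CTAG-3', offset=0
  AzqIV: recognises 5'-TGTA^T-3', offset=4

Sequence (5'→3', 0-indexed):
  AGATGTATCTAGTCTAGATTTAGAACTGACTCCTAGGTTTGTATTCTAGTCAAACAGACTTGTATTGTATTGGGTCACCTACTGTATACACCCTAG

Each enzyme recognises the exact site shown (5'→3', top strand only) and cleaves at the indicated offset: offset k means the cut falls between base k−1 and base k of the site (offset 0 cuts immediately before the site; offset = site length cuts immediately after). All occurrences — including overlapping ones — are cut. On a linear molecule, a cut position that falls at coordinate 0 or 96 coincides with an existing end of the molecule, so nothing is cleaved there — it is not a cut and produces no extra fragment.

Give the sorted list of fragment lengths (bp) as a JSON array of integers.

Site scan:
  MvoI (CTAG, off=0): starts [8, 13, 32, 45, 92] → cuts [8, 13, 32, 45, 92]
  AzqIV (TGTAT, off=4): starts [3, 39, 60, 65, 82] → cuts [7, 43, 64, 69, 86]

All cut coordinates (distinct, sorted): [7, 8, 13, 32, 43, 45, 64, 69, 86, 92]

Fragments:
  [0,7): 7 bp
  [7,8): 1 bp
  [8,13): 5 bp
  [13,32): 19 bp
  [32,43): 11 bp
  [43,45): 2 bp
  [45,64): 19 bp
  [64,69): 5 bp
  [69,86): 17 bp
  [86,92): 6 bp
  [92,96): 4 bp

[1,2,4,5,5,6,7,11,17,19,19]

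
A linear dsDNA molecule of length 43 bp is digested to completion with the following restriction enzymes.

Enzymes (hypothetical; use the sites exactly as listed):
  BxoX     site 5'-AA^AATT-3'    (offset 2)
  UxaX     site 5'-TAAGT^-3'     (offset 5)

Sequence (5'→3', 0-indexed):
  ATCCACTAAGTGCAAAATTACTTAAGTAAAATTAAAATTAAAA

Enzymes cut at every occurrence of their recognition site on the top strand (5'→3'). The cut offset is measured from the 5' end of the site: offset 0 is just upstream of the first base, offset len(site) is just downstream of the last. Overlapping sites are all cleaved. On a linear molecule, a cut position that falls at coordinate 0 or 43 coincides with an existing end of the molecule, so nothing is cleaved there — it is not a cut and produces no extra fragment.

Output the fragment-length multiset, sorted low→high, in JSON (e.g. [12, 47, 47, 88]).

[2,4,6,8,11,12]

Per-enzyme occurrences:
  BxoX (AAAATT, off=2): starts [13, 27, 33] → cuts [15, 29, 35]
  UxaX (TAAGT, off=5): starts [6, 22] → cuts [11, 27]

All cut coordinates (distinct, sorted): [11, 15, 27, 29, 35]

Fragments:
  [0,11): 11 bp
  [11,15): 4 bp
  [15,27): 12 bp
  [27,29): 2 bp
  [29,35): 6 bp
  [35,43): 8 bp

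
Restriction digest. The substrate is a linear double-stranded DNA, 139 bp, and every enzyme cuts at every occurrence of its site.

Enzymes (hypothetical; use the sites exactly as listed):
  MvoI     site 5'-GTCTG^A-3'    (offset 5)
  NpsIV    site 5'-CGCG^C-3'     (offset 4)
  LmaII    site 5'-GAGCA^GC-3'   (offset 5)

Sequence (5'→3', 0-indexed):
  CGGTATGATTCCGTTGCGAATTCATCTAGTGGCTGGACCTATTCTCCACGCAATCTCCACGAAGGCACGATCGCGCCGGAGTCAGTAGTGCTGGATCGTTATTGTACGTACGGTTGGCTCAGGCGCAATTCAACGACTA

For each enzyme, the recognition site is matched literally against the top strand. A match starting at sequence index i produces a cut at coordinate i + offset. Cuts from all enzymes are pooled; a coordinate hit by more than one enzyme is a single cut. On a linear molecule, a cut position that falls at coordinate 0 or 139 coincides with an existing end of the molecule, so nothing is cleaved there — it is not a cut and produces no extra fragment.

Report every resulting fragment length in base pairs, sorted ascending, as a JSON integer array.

[64,75]

Per-enzyme occurrences:
  MvoI (GTCTGA, off=5): no sites
  NpsIV (CGCGC, off=4): starts [71] → cuts [75]
  LmaII (GAGCAGC, off=5): no sites

All cut coordinates (distinct, sorted): [75]

Fragments:
  [0,75): 75 bp
  [75,139): 64 bp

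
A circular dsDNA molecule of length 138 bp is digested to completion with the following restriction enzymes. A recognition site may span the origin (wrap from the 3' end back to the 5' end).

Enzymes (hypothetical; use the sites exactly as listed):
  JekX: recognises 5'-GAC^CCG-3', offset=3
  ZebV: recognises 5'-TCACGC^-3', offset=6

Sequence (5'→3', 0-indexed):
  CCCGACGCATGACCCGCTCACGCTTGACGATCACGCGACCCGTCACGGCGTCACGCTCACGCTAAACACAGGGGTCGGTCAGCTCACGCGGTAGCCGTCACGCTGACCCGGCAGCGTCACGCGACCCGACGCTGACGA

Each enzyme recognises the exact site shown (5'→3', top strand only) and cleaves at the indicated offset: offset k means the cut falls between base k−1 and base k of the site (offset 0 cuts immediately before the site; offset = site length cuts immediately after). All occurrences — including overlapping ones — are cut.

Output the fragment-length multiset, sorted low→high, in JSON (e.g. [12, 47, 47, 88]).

[3,3,4,6,10,12,13,14,14,15,17,27]

Per-enzyme occurrences:
  JekX (GACCCG, off=3): starts [10, 36, 104, 122, 136] → cuts [1, 13, 39, 107, 125]
  ZebV (TCACGC, off=6): starts [17, 30, 50, 56, 83, 97, 116] → cuts [23, 36, 56, 62, 89, 103, 122]

Pooled cuts: [1, 13, 23, 36, 39, 56, 62, 89, 103, 107, 122, 125]

Fragment lengths:
  1→13: 12 bp
  13→23: 10 bp
  23→36: 13 bp
  36→39: 3 bp
  39→56: 17 bp
  56→62: 6 bp
  62→89: 27 bp
  89→103: 14 bp
  103→107: 4 bp
  107→122: 15 bp
  122→125: 3 bp
  125→1 (wrap): 138-125+1 = 14 bp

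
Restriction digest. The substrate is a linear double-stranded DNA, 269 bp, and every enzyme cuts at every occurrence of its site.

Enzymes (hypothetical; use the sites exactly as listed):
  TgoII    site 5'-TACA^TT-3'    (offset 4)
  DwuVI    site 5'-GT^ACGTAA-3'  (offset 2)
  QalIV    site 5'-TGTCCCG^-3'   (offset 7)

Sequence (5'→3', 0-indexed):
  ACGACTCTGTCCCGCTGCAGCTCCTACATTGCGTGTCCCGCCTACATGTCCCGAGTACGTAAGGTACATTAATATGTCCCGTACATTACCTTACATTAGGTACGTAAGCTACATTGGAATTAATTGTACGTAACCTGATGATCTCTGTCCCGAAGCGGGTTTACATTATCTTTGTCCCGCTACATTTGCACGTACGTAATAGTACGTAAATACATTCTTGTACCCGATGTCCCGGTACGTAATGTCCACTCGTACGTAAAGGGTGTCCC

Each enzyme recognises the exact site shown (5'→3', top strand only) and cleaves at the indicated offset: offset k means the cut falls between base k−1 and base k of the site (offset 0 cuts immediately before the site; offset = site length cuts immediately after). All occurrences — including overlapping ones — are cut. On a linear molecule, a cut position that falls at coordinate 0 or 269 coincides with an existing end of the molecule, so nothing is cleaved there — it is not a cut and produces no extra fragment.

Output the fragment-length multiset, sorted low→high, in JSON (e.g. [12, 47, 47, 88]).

Scan for sites:
  TgoII (TACATT, off=4): starts [24, 64, 81, 91, 109, 161, 180, 210] → cuts [28, 68, 85, 95, 113, 165, 184, 214]
  DwuVI (GTACGTAA, off=2): starts [54, 99, 125, 191, 201, 234, 251] → cuts [56, 101, 127, 193, 203, 236, 253]
  QalIV (TGTCCCG, off=7): starts [7, 33, 46, 74, 145, 172, 227] → cuts [14, 40, 53, 81, 152, 179, 234]

Pooled cuts: [14, 28, 40, 53, 56, 68, 81, 85, 95, 101, 113, 127, 152, 165, 179, 184, 193, 203, 214, 234, 236, 253]

Fragment lengths:
  [0,14): 14 bp
  [14,28): 14 bp
  [28,40): 12 bp
  [40,53): 13 bp
  [53,56): 3 bp
  [56,68): 12 bp
  [68,81): 13 bp
  [81,85): 4 bp
  [85,95): 10 bp
  [95,101): 6 bp
  [101,113): 12 bp
  [113,127): 14 bp
  [127,152): 25 bp
  [152,165): 13 bp
  [165,179): 14 bp
  [179,184): 5 bp
  [184,193): 9 bp
  [193,203): 10 bp
  [203,214): 11 bp
  [214,234): 20 bp
  [234,236): 2 bp
  [236,253): 17 bp
  [253,269): 16 bp

[2,3,4,5,6,9,10,10,11,12,12,12,13,13,13,14,14,14,14,16,17,20,25]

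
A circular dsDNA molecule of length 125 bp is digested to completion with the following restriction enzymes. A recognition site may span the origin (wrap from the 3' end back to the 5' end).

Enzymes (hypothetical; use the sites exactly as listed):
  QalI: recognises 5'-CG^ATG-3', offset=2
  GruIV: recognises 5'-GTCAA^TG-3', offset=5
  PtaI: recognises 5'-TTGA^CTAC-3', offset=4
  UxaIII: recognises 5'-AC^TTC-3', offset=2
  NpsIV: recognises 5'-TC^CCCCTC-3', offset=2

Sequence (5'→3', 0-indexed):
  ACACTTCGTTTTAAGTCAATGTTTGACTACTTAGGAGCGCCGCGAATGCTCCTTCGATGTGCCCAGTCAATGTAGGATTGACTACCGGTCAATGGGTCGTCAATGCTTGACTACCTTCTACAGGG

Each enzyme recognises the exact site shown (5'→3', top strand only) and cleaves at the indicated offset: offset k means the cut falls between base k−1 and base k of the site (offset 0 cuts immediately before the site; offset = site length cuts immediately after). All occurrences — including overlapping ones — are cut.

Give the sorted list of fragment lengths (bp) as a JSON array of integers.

Scan for sites:
  QalI CGATG/2: at [54] ⇒ [56]
  GruIV GTCAATG/5: at [14, 65, 87, 98] ⇒ [19, 70, 92, 103]
  PtaI TTGACTAC/4: at [22, 77, 106] ⇒ [26, 81, 110]
  UxaIII ACTTC/2: at [2] ⇒ [4]
  NpsIV (TCCCCCTC, off=2): no sites

All cut coordinates (distinct, sorted): [4, 19, 26, 56, 70, 81, 92, 103, 110]

Fragments:
  4→19: 15 bp
  19→26: 7 bp
  26→56: 30 bp
  56→70: 14 bp
  70→81: 11 bp
  81→92: 11 bp
  92→103: 11 bp
  103→110: 7 bp
  110→4 (wrap): 125-110+4 = 19 bp

[7,7,11,11,11,14,15,19,30]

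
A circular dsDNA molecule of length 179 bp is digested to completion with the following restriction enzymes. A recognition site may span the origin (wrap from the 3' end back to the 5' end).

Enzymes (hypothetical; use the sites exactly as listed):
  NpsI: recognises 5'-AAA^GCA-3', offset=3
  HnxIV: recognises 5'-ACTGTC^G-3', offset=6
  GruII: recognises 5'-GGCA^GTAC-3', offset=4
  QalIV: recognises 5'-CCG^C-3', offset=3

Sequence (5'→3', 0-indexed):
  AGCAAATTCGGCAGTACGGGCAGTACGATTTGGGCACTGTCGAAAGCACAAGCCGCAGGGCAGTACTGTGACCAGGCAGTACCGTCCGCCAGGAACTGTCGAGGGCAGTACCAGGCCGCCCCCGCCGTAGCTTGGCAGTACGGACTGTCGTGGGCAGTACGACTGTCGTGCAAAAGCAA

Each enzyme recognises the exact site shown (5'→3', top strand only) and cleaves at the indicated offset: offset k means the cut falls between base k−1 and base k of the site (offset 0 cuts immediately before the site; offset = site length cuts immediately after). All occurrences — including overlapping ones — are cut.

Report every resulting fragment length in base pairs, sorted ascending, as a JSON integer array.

Site scan:
  NpsI AAAGCA/3: at [42, 172, 177] ⇒ [1, 45, 175]
  HnxIV ACTGTCG/6: at [35, 94, 143, 161] ⇒ [41, 100, 149, 167]
  GruII GGCAGTAC/4: at [9, 18, 58, 74, 103, 133, 152] ⇒ [13, 22, 62, 78, 107, 137, 156]
  QalIV CCGC/3: at [52, 85, 115, 121] ⇒ [55, 88, 118, 124]

All cut coordinates (distinct, sorted): [1, 13, 22, 41, 45, 55, 62, 78, 88, 100, 107, 118, 124, 137, 149, 156, 167, 175]

Fragment lengths:
  1→13: 12 bp
  13→22: 9 bp
  22→41: 19 bp
  41→45: 4 bp
  45→55: 10 bp
  55→62: 7 bp
  62→78: 16 bp
  78→88: 10 bp
  88→100: 12 bp
  100→107: 7 bp
  107→118: 11 bp
  118→124: 6 bp
  124→137: 13 bp
  137→149: 12 bp
  149→156: 7 bp
  156→167: 11 bp
  167→175: 8 bp
  175→1 (wrap): 179-175+1 = 5 bp

[4,5,6,7,7,7,8,9,10,10,11,11,12,12,12,13,16,19]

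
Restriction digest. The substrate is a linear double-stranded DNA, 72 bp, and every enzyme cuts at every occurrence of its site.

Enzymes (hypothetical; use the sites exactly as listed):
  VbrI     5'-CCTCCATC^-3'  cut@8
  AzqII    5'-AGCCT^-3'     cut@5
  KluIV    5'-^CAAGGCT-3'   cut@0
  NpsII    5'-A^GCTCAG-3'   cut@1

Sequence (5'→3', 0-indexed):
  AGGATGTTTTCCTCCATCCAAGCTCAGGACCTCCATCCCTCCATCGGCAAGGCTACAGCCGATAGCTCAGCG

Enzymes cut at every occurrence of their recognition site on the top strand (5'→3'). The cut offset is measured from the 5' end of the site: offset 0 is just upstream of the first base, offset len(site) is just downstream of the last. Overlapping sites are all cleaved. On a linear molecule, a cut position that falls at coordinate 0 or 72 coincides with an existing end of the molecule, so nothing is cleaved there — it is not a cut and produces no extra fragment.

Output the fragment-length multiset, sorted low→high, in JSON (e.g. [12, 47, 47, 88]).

Site scan:
  VbrI CCTCCATC/8: at [10, 29, 37] ⇒ [18, 37, 45]
  AzqII (AGCCT, off=5): no sites
  KluIV CAAGGCT/0: at [47] ⇒ [47]
  NpsII AGCTCAG/1: at [20, 63] ⇒ [21, 64]

All cut coordinates (distinct, sorted): [18, 21, 37, 45, 47, 64]

Fragment lengths:
  [0,18): 18 bp
  [18,21): 3 bp
  [21,37): 16 bp
  [37,45): 8 bp
  [45,47): 2 bp
  [47,64): 17 bp
  [64,72): 8 bp

[2,3,8,8,16,17,18]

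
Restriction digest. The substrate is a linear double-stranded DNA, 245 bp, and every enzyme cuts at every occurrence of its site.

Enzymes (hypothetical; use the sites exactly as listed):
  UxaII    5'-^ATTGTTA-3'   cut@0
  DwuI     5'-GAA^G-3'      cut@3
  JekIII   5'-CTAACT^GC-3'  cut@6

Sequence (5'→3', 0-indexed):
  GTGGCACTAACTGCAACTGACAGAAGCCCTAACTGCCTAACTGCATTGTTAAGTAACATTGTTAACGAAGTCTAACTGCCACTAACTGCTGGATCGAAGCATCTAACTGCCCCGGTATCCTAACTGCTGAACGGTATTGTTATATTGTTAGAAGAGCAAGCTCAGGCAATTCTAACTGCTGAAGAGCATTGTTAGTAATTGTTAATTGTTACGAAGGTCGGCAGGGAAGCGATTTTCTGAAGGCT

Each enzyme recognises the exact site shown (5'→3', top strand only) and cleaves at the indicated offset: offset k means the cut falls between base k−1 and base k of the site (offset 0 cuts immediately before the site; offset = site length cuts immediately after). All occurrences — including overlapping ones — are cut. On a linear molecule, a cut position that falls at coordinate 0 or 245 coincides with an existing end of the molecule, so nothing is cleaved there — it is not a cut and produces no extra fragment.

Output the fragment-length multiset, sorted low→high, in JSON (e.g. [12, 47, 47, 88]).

Scan for sites:
  UxaII ATTGTTA/0: at [44, 57, 135, 143, 187, 197, 204] ⇒ [44, 57, 135, 143, 187, 197, 204]
  DwuI GAAG/3: at [22, 66, 95, 150, 180, 212, 225, 238] ⇒ [25, 69, 98, 153, 183, 215, 228, 241]
  JekIII CTAACTGC/6: at [6, 28, 36, 71, 81, 102, 119, 171] ⇒ [12, 34, 42, 77, 87, 108, 125, 177]

All cut coordinates (distinct, sorted): [12, 25, 34, 42, 44, 57, 69, 77, 87, 98, 108, 125, 135, 143, 153, 177, 183, 187, 197, 204, 215, 228, 241]

Fragments:
  [0,12): 12 bp
  [12,25): 13 bp
  [25,34): 9 bp
  [34,42): 8 bp
  [42,44): 2 bp
  [44,57): 13 bp
  [57,69): 12 bp
  [69,77): 8 bp
  [77,87): 10 bp
  [87,98): 11 bp
  [98,108): 10 bp
  [108,125): 17 bp
  [125,135): 10 bp
  [135,143): 8 bp
  [143,153): 10 bp
  [153,177): 24 bp
  [177,183): 6 bp
  [183,187): 4 bp
  [187,197): 10 bp
  [197,204): 7 bp
  [204,215): 11 bp
  [215,228): 13 bp
  [228,241): 13 bp
  [241,245): 4 bp

[2,4,4,6,7,8,8,8,9,10,10,10,10,10,11,11,12,12,13,13,13,13,17,24]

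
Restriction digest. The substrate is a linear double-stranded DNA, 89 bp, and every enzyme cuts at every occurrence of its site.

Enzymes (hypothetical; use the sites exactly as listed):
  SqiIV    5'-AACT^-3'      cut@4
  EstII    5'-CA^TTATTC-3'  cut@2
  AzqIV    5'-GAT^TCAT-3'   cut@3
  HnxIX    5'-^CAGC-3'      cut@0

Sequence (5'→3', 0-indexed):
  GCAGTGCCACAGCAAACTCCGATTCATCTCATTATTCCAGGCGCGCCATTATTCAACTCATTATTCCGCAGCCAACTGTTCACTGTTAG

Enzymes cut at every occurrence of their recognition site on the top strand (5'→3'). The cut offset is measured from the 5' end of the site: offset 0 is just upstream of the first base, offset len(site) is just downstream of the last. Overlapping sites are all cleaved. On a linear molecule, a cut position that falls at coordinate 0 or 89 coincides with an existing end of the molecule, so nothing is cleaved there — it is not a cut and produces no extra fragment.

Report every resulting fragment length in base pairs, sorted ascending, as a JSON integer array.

Per-enzyme occurrences:
  SqiIV AACT/4: at [14, 54, 73] ⇒ [18, 58, 77]
  EstII CATTATTC/2: at [29, 46, 58] ⇒ [31, 48, 60]
  AzqIV GATTCAT/3: at [20] ⇒ [23]
  HnxIX CAGC/0: at [9, 68] ⇒ [9, 68]

All cut coordinates (distinct, sorted): [9, 18, 23, 31, 48, 58, 60, 68, 77]

Fragment lengths:
  [0,9): 9 bp
  [9,18): 9 bp
  [18,23): 5 bp
  [23,31): 8 bp
  [31,48): 17 bp
  [48,58): 10 bp
  [58,60): 2 bp
  [60,68): 8 bp
  [68,77): 9 bp
  [77,89): 12 bp

[2,5,8,8,9,9,9,10,12,17]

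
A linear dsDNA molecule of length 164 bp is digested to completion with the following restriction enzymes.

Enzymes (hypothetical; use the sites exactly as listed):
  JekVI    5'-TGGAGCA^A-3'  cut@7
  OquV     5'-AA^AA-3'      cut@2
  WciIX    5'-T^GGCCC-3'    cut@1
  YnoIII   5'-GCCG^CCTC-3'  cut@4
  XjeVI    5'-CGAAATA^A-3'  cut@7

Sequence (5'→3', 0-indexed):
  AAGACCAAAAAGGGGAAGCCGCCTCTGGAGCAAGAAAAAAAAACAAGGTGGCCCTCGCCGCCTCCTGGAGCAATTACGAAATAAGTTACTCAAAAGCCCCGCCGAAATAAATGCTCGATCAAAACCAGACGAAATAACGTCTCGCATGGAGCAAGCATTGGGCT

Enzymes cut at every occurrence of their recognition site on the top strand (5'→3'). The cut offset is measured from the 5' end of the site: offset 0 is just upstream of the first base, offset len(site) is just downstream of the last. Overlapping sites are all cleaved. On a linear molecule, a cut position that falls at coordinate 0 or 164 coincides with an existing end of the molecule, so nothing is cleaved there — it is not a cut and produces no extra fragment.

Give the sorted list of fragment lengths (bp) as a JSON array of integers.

Per-enzyme occurrences:
  JekVI (TGGAGCAA, off=7): starts [25, 65, 146] → cuts [32, 72, 153]
  OquV (AAAA, off=2): starts [6, 7, 34, 35, 36, 37, 38, 39, 91, 120] → cuts [8, 9, 36, 37, 38, 39, 40, 41, 93, 122]
  WciIX (TGGCCC, off=1): starts [48] → cuts [49]
  YnoIII (GCCGCCTC, off=4): starts [17, 56] → cuts [21, 60]
  XjeVI (CGAAATAA, off=7): starts [76, 102, 129] → cuts [83, 109, 136]

All cut coordinates (distinct, sorted): [8, 9, 21, 32, 36, 37, 38, 39, 40, 41, 49, 60, 72, 83, 93, 109, 122, 136, 153]

Fragments:
  [0,8): 8 bp
  [8,9): 1 bp
  [9,21): 12 bp
  [21,32): 11 bp
  [32,36): 4 bp
  [36,37): 1 bp
  [37,38): 1 bp
  [38,39): 1 bp
  [39,40): 1 bp
  [40,41): 1 bp
  [41,49): 8 bp
  [49,60): 11 bp
  [60,72): 12 bp
  [72,83): 11 bp
  [83,93): 10 bp
  [93,109): 16 bp
  [109,122): 13 bp
  [122,136): 14 bp
  [136,153): 17 bp
  [153,164): 11 bp

[1,1,1,1,1,1,4,8,8,10,11,11,11,11,12,12,13,14,16,17]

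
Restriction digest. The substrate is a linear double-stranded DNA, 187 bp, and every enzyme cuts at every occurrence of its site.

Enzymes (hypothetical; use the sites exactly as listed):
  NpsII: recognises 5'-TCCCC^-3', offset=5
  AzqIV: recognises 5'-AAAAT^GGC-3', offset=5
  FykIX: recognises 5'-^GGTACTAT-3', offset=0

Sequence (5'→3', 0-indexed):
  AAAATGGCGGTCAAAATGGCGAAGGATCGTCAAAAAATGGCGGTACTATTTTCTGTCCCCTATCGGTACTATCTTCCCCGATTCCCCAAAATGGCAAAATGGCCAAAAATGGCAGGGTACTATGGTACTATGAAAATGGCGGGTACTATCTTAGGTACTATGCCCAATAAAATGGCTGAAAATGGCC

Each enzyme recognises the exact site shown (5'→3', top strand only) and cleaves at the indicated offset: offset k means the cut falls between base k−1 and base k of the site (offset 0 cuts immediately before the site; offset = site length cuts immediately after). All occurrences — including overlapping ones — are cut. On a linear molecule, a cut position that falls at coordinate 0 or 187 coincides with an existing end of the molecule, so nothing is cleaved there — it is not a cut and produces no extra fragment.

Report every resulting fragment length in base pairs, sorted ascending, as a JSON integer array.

Per-enzyme occurrences:
  NpsII (TCCCC, off=5): starts [55, 74, 82] → cuts [60, 79, 87]
  AzqIV (AAAATGGC, off=5): starts [0, 12, 33, 87, 95, 105, 132, 168, 178] → cuts [5, 17, 38, 92, 100, 110, 137, 173, 183]
  FykIX (GGTACTAT, off=0): starts [41, 64, 115, 123, 141, 153] → cuts [41, 64, 115, 123, 141, 153]

Pooled cuts: [5, 17, 38, 41, 60, 64, 79, 87, 92, 100, 110, 115, 123, 137, 141, 153, 173, 183]

Fragment lengths:
  [0,5): 5 bp
  [5,17): 12 bp
  [17,38): 21 bp
  [38,41): 3 bp
  [41,60): 19 bp
  [60,64): 4 bp
  [64,79): 15 bp
  [79,87): 8 bp
  [87,92): 5 bp
  [92,100): 8 bp
  [100,110): 10 bp
  [110,115): 5 bp
  [115,123): 8 bp
  [123,137): 14 bp
  [137,141): 4 bp
  [141,153): 12 bp
  [153,173): 20 bp
  [173,183): 10 bp
  [183,187): 4 bp

[3,4,4,4,5,5,5,8,8,8,10,10,12,12,14,15,19,20,21]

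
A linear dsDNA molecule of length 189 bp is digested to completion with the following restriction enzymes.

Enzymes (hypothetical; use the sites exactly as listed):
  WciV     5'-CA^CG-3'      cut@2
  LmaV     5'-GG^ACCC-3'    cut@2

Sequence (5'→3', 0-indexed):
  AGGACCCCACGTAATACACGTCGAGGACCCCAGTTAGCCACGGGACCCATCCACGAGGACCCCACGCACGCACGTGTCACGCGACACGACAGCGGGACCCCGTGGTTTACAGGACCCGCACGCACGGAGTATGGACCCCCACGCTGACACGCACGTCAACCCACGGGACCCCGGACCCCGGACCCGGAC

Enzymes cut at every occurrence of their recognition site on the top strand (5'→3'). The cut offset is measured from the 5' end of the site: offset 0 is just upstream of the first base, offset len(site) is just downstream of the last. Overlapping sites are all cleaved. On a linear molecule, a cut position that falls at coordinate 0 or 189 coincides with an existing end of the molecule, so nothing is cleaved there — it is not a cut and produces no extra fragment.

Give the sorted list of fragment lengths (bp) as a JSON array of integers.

[3,4,4,4,4,4,4,5,6,6,7,7,7,7,7,7,8,8,8,9,9,10,10,10,14,17]

Scan for sites:
  WciV (CACG, off=2): starts [7, 16, 38, 51, 62, 66, 70, 77, 84, 118, 122, 139, 147, 151, 161] → cuts [9, 18, 40, 53, 64, 68, 72, 79, 86, 120, 124, 141, 149, 153, 163]
  LmaV (GGACCC, off=2): starts [1, 24, 42, 56, 94, 111, 132, 165, 172, 179] → cuts [3, 26, 44, 58, 96, 113, 134, 167, 174, 181]

All cut coordinates (distinct, sorted): [3, 9, 18, 26, 40, 44, 53, 58, 64, 68, 72, 79, 86, 96, 113, 120, 124, 134, 141, 149, 153, 163, 167, 174, 181]

Fragment lengths:
  [0,3): 3 bp
  [3,9): 6 bp
  [9,18): 9 bp
  [18,26): 8 bp
  [26,40): 14 bp
  [40,44): 4 bp
  [44,53): 9 bp
  [53,58): 5 bp
  [58,64): 6 bp
  [64,68): 4 bp
  [68,72): 4 bp
  [72,79): 7 bp
  [79,86): 7 bp
  [86,96): 10 bp
  [96,113): 17 bp
  [113,120): 7 bp
  [120,124): 4 bp
  [124,134): 10 bp
  [134,141): 7 bp
  [141,149): 8 bp
  [149,153): 4 bp
  [153,163): 10 bp
  [163,167): 4 bp
  [167,174): 7 bp
  [174,181): 7 bp
  [181,189): 8 bp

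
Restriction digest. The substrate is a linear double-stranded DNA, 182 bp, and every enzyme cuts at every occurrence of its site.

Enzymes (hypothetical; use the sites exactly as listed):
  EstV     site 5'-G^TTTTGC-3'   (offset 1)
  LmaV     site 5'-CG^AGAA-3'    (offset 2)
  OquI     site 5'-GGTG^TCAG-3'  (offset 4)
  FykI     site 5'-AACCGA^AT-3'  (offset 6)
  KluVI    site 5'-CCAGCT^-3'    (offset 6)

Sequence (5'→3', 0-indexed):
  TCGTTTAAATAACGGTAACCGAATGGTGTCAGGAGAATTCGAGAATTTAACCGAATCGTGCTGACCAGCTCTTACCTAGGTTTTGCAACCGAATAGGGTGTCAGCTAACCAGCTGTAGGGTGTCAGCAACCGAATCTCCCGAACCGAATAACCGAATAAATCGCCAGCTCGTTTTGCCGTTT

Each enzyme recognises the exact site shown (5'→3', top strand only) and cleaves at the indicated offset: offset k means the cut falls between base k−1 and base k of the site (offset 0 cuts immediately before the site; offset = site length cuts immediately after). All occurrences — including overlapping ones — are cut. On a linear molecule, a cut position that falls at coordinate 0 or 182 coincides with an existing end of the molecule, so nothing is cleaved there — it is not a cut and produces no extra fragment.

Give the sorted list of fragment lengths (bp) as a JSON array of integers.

Scan for sites:
  EstV GTTTTGC/1: at [79, 170] ⇒ [80, 171]
  LmaV CGAGAA/2: at [39] ⇒ [41]
  OquI GGTGTCAG/4: at [24, 96, 118] ⇒ [28, 100, 122]
  FykI AACCGAAT/6: at [16, 48, 86, 127, 141, 149] ⇒ [22, 54, 92, 133, 147, 155]
  KluVI CCAGCT/6: at [64, 108, 163] ⇒ [70, 114, 169]

Pooled cuts: [22, 28, 41, 54, 70, 80, 92, 100, 114, 122, 133, 147, 155, 169, 171]

Fragments:
  [0,22): 22 bp
  [22,28): 6 bp
  [28,41): 13 bp
  [41,54): 13 bp
  [54,70): 16 bp
  [70,80): 10 bp
  [80,92): 12 bp
  [92,100): 8 bp
  [100,114): 14 bp
  [114,122): 8 bp
  [122,133): 11 bp
  [133,147): 14 bp
  [147,155): 8 bp
  [155,169): 14 bp
  [169,171): 2 bp
  [171,182): 11 bp

[2,6,8,8,8,10,11,11,12,13,13,14,14,14,16,22]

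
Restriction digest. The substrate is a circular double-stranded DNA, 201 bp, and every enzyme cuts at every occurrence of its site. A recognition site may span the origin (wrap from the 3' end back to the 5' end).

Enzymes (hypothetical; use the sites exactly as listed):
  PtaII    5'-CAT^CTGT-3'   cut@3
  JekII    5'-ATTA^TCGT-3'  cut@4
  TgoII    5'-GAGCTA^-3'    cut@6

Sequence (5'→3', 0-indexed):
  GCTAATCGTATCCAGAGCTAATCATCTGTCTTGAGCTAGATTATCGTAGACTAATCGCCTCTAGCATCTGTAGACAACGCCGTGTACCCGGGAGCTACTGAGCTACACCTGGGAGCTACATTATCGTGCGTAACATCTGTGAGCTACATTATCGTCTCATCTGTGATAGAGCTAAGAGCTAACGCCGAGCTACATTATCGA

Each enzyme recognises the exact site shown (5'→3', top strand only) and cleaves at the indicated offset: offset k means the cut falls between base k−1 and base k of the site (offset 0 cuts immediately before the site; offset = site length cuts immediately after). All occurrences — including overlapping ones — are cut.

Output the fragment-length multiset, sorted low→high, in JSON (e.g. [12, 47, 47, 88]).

[5,5,5,5,7,8,9,10,11,13,13,13,13,14,16,24,30]

Scan for sites:
  PtaII (CATCTGT, off=3): starts [22, 64, 133, 157] → cuts [25, 67, 136, 160]
  JekII (ATTATCGT, off=4): starts [39, 119, 147] → cuts [43, 123, 151]
  TgoII (GAGCTA, off=6): starts [14, 32, 91, 99, 112, 140, 168, 175, 186, 199] → cuts [4, 20, 38, 97, 105, 118, 146, 174, 181, 192]

All cut coordinates (distinct, sorted): [4, 20, 25, 38, 43, 67, 97, 105, 118, 123, 136, 146, 151, 160, 174, 181, 192]

Fragments:
  4→20: 16 bp
  20→25: 5 bp
  25→38: 13 bp
  38→43: 5 bp
  43→67: 24 bp
  67→97: 30 bp
  97→105: 8 bp
  105→118: 13 bp
  118→123: 5 bp
  123→136: 13 bp
  136→146: 10 bp
  146→151: 5 bp
  151→160: 9 bp
  160→174: 14 bp
  174→181: 7 bp
  181→192: 11 bp
  192→4 (wrap): 201-192+4 = 13 bp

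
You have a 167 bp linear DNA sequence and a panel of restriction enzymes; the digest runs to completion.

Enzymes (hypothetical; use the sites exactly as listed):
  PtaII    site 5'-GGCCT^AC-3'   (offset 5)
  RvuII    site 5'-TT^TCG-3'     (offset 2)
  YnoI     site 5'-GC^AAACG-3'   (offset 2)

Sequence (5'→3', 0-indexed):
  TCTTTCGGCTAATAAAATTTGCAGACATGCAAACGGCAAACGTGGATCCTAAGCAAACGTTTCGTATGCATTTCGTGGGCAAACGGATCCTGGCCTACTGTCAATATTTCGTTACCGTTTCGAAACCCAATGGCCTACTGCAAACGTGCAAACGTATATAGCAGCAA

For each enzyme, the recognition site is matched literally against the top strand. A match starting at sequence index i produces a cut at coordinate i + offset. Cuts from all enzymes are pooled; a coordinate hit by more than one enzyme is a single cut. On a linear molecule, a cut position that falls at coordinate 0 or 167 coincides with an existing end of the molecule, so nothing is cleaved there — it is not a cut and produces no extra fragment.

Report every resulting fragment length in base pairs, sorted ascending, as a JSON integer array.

[4,5,7,7,8,8,11,11,12,16,17,17,18,26]

Site scan:
  PtaII GGCCTAC/5: at [91, 131] ⇒ [96, 136]
  RvuII TTTCG/2: at [2, 59, 70, 106, 117] ⇒ [4, 61, 72, 108, 119]
  YnoI GCAAACG/2: at [28, 35, 52, 78, 139, 147] ⇒ [30, 37, 54, 80, 141, 149]

Pooled cuts: [4, 30, 37, 54, 61, 72, 80, 96, 108, 119, 136, 141, 149]

Fragments:
  [0,4): 4 bp
  [4,30): 26 bp
  [30,37): 7 bp
  [37,54): 17 bp
  [54,61): 7 bp
  [61,72): 11 bp
  [72,80): 8 bp
  [80,96): 16 bp
  [96,108): 12 bp
  [108,119): 11 bp
  [119,136): 17 bp
  [136,141): 5 bp
  [141,149): 8 bp
  [149,167): 18 bp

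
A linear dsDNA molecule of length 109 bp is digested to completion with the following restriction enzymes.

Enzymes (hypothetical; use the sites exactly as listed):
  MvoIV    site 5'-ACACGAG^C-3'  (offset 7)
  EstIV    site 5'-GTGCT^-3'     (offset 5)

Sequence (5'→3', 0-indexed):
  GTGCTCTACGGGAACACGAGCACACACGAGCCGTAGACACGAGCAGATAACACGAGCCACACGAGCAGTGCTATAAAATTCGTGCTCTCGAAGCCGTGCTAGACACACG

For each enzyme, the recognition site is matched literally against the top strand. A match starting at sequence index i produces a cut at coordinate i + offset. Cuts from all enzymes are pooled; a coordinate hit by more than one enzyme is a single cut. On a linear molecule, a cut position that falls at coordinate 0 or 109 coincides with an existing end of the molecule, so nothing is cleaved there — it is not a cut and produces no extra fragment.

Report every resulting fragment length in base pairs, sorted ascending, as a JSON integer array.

[5,7,9,9,10,13,13,14,14,15]

Site scan:
  MvoIV (ACACGAGC, off=7): starts [13, 23, 36, 49, 58] → cuts [20, 30, 43, 56, 65]
  EstIV (GTGCT, off=5): starts [0, 67, 81, 95] → cuts [5, 72, 86, 100]

All cut coordinates (distinct, sorted): [5, 20, 30, 43, 56, 65, 72, 86, 100]

Fragments:
  [0,5): 5 bp
  [5,20): 15 bp
  [20,30): 10 bp
  [30,43): 13 bp
  [43,56): 13 bp
  [56,65): 9 bp
  [65,72): 7 bp
  [72,86): 14 bp
  [86,100): 14 bp
  [100,109): 9 bp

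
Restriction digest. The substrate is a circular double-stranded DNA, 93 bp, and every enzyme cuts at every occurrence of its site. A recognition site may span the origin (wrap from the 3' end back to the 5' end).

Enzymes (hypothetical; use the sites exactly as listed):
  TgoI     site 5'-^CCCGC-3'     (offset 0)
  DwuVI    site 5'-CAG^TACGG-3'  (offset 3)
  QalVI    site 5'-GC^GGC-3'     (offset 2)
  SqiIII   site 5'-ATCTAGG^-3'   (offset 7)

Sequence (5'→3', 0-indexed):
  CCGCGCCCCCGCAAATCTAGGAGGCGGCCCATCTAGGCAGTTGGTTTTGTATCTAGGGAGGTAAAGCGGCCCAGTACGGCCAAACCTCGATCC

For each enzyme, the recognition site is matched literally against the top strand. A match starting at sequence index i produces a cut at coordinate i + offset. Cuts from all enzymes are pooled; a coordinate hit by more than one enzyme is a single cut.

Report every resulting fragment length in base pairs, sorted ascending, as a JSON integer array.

Site scan:
  TgoI CCCGC/0: at [7, 92] ⇒ [7, 92]
  DwuVI CAGTACGG/3: at [71] ⇒ [74]
  QalVI GCGGC/2: at [23, 65] ⇒ [25, 67]
  SqiIII ATCTAGG/7: at [14, 30, 50] ⇒ [21, 37, 57]

Pooled cuts: [7, 21, 25, 37, 57, 67, 74, 92]

Fragments:
  7→21: 14 bp
  21→25: 4 bp
  25→37: 12 bp
  37→57: 20 bp
  57→67: 10 bp
  67→74: 7 bp
  74→92: 18 bp
  92→7 (wrap): 93-92+7 = 8 bp

[4,7,8,10,12,14,18,20]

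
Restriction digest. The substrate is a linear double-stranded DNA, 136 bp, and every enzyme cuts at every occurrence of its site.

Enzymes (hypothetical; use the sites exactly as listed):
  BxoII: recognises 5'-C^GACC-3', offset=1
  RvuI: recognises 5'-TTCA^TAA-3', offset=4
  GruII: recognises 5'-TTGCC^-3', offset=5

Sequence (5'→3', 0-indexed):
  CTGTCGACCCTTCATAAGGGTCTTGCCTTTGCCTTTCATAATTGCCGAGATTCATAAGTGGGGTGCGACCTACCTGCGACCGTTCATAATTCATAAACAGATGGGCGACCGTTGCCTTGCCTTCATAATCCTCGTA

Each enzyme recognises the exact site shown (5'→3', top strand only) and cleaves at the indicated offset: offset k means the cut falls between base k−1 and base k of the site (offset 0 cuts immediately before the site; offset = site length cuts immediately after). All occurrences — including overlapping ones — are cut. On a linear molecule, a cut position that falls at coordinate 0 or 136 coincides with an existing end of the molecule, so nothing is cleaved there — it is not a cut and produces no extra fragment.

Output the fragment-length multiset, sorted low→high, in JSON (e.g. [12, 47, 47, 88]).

[4,5,5,5,6,7,8,8,9,9,10,11,11,12,13,13]

Per-enzyme occurrences:
  BxoII (CGACC, off=1): starts [4, 65, 76, 105] → cuts [5, 66, 77, 106]
  RvuI (TTCATAA, off=4): starts [10, 34, 50, 82, 89, 121] → cuts [14, 38, 54, 86, 93, 125]
  GruII (TTGCC, off=5): starts [22, 28, 41, 111, 116] → cuts [27, 33, 46, 116, 121]

All cut coordinates (distinct, sorted): [5, 14, 27, 33, 38, 46, 54, 66, 77, 86, 93, 106, 116, 121, 125]

Fragment lengths:
  [0,5): 5 bp
  [5,14): 9 bp
  [14,27): 13 bp
  [27,33): 6 bp
  [33,38): 5 bp
  [38,46): 8 bp
  [46,54): 8 bp
  [54,66): 12 bp
  [66,77): 11 bp
  [77,86): 9 bp
  [86,93): 7 bp
  [93,106): 13 bp
  [106,116): 10 bp
  [116,121): 5 bp
  [121,125): 4 bp
  [125,136): 11 bp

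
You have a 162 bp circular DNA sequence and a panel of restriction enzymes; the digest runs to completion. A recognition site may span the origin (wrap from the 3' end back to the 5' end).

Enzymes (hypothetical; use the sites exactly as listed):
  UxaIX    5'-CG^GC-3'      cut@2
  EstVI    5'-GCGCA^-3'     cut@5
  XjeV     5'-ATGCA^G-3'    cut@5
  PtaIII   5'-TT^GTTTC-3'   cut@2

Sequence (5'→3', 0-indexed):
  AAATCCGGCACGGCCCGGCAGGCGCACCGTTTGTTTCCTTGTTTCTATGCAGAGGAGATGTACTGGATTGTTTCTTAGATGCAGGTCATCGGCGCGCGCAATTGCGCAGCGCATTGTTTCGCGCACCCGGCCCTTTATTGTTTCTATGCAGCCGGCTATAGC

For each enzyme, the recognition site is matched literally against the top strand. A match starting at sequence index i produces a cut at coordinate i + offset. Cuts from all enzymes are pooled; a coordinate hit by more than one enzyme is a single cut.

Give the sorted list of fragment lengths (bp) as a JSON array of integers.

[2,4,4,5,5,5,6,8,8,8,9,9,10,10,11,11,14,15,18]

Per-enzyme occurrences:
  UxaIX (CGGC, off=2): starts [5, 10, 15, 89, 127, 152] → cuts [7, 12, 17, 91, 129, 154]
  EstVI (GCGCA, off=5): starts [21, 95, 103, 108, 120] → cuts [26, 100, 108, 113, 125]
  XjeV (ATGCAG, off=5): starts [46, 78, 145] → cuts [51, 83, 150]
  PtaIII (TTGTTTC, off=2): starts [30, 38, 67, 113, 137] → cuts [32, 40, 69, 115, 139]

Pooled cuts: [7, 12, 17, 26, 32, 40, 51, 69, 83, 91, 100, 108, 113, 115, 125, 129, 139, 150, 154]

Fragment lengths:
  7→12: 5 bp
  12→17: 5 bp
  17→26: 9 bp
  26→32: 6 bp
  32→40: 8 bp
  40→51: 11 bp
  51→69: 18 bp
  69→83: 14 bp
  83→91: 8 bp
  91→100: 9 bp
  100→108: 8 bp
  108→113: 5 bp
  113→115: 2 bp
  115→125: 10 bp
  125→129: 4 bp
  129→139: 10 bp
  139→150: 11 bp
  150→154: 4 bp
  154→7 (wrap): 162-154+7 = 15 bp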